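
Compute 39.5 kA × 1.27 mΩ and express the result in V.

50.165 V

39.5e3 × 1.27e-3 = 50.165 V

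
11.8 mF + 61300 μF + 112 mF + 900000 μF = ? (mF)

1085.1 mF

In mF:
  11.8 mF → 11.8
  61300 μF = 61300 × 10⁻³ mF = 61.3
  112 mF → 112
  900000 μF = 900000 × 10⁻³ mF = 900
Sum: 11.8 + 61.3 + 112 + 900 = 1085.1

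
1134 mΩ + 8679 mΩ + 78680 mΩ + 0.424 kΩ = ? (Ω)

In Ω:
  1134 mΩ = 1134e-3 Ω = 1.134
  8679 mΩ = 8679e-3 Ω = 8.679
  78680 mΩ = 78680e-3 Ω = 78.68
  0.424 kΩ = 0.424e3 Ω = 424
Sum: 1.134 + 8.679 + 78.68 + 424 = 512.493

512.493 Ω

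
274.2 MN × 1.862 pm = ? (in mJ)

274.2 × 10⁶ × 1.862 × 10⁻¹² = 510.5604 × 10⁻⁶ J

0.5105604 mJ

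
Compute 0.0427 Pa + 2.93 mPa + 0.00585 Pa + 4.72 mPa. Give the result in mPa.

56.2 mPa

In mPa:
  0.0427 Pa = 0.0427 × 10³ mPa = 42.7
  2.93 mPa → 2.93
  0.00585 Pa = 0.00585 × 10³ mPa = 5.85
  4.72 mPa → 4.72
Sum: 42.7 + 2.93 + 5.85 + 4.72 = 56.2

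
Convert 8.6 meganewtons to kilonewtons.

8600 kilonewtons

mega = 10⁶, kilo = 10³; factor is 10³.
8.6 × 10³ = 8600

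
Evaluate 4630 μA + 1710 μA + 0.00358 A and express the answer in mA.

In mA:
  4630 μA = 4630 × 10⁻³ mA = 4.63
  1710 μA = 1710 × 10⁻³ mA = 1.71
  0.00358 A = 0.00358 × 10³ mA = 3.58
Sum: 4.63 + 1.71 + 3.58 = 9.92

9.92 mA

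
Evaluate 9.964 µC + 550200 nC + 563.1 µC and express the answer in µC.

1123.264 µC

In µC:
  9.964 µC → 9.964
  550200 nC = 550200 × 10^-3 µC = 550.2
  563.1 µC → 563.1
Sum: 9.964 + 550.2 + 563.1 = 1123.264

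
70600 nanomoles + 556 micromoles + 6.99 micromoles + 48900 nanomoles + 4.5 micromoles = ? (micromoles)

In micromoles:
  70600 nanomoles = 70600 × 10^-3 micromoles = 70.6
  556 micromoles → 556
  6.99 micromoles → 6.99
  48900 nanomoles = 48900 × 10^-3 micromoles = 48.9
  4.5 micromoles → 4.5
Sum: 70.6 + 556 + 6.99 + 48.9 + 4.5 = 686.99

686.99 micromoles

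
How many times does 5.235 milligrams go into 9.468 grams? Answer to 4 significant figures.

1809

(9.468) / (5.235 × 10^-3) = 1.8086 × 10^3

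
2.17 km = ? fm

kilo = 10³, femto = 10⁻¹⁵; factor is 10¹⁸.
2.17 × 10¹⁸ = 2170000000000000000

2170000000000000000 fm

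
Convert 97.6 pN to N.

0.0000000000976 N

pico = 10^-12, (no prefix) = 10^0; factor is 10^-12.
97.6 × 10^-12 = 0.0000000000976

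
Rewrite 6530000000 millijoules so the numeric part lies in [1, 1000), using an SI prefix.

= 6.53 × 10^6 joules; 10^6 is mega.

6.53 megajoules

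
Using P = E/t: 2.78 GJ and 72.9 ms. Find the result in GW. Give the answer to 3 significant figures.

38.1 GW

(2.78 × 10⁹) / (72.9 × 10⁻³) = 0.038134 × 10¹² W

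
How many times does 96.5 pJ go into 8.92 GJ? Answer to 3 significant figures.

(8.92 × 10^9) / (96.5 × 10^-12) = 0.09244 × 10^21

92400000000000000000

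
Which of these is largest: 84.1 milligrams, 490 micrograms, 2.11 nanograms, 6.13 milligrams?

84.1 milligrams = 0.0841 grams
490 micrograms = 0.00049 grams
2.11 nanograms = 0.00000000211 grams
6.13 milligrams = 0.00613 grams

84.1 milligrams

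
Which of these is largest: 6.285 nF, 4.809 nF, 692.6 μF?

6.285 nF = 0.000000006285 F
4.809 nF = 0.000000004809 F
692.6 μF = 0.0006926 F

692.6 μF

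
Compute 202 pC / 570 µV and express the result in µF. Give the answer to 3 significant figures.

0.354 µF

(202e-12) / (570e-6) = 0.35439e-6 F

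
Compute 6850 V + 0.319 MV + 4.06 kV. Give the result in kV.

In kV:
  6850 V = 6850 × 10^-3 kV = 6.85
  0.319 MV = 0.319 × 10^3 kV = 319
  4.06 kV → 4.06
Sum: 6.85 + 319 + 4.06 = 329.91

329.91 kV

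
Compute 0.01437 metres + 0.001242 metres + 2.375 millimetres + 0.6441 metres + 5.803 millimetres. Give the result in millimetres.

In millimetres:
  0.01437 metres = 0.01437 × 10^3 millimetres = 14.37
  0.001242 metres = 0.001242 × 10^3 millimetres = 1.242
  2.375 millimetres → 2.375
  0.6441 metres = 0.6441 × 10^3 millimetres = 644.1
  5.803 millimetres → 5.803
Sum: 14.37 + 1.242 + 2.375 + 644.1 + 5.803 = 667.89

667.89 millimetres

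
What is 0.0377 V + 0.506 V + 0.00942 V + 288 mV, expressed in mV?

841.12 mV

In mV:
  0.0377 V = 0.0377 × 10^3 mV = 37.7
  0.506 V = 0.506 × 10^3 mV = 506
  0.00942 V = 0.00942 × 10^3 mV = 9.42
  288 mV → 288
Sum: 37.7 + 506 + 9.42 + 288 = 841.12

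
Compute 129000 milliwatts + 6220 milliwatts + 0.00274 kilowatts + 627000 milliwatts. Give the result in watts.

764.96 watts

In watts:
  129000 milliwatts = 129000e-3 watts = 129
  6220 milliwatts = 6220e-3 watts = 6.22
  0.00274 kilowatts = 0.00274e3 watts = 2.74
  627000 milliwatts = 627000e-3 watts = 627
Sum: 129 + 6.22 + 2.74 + 627 = 764.96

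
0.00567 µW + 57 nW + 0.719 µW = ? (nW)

In nW:
  0.00567 µW = 0.00567e3 nW = 5.67
  57 nW → 57
  0.719 µW = 0.719e3 nW = 719
Sum: 5.67 + 57 + 719 = 781.67

781.67 nW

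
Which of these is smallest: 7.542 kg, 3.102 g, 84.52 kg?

7.542 kg = 7542 g
3.102 g = 3.102 g
84.52 kg = 84520 g

3.102 g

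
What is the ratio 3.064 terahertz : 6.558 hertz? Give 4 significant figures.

(3.064 × 10¹²) / (6.558) = 0.46722 × 10¹²

467200000000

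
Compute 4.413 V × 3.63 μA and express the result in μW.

16.01919 μW

4.413 × 3.63e-6 = 16.01919e-6 W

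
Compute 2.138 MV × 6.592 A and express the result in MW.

2.138 × 10⁶ × 6.592 = 14.093696 × 10⁶ W

14.093696 MW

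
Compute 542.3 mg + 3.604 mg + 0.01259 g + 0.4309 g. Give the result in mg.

In mg:
  542.3 mg → 542.3
  3.604 mg → 3.604
  0.01259 g = 0.01259 × 10^3 mg = 12.59
  0.4309 g = 0.4309 × 10^3 mg = 430.9
Sum: 542.3 + 3.604 + 12.59 + 430.9 = 989.394

989.394 mg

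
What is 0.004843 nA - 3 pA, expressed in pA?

In pA:
  0.004843 nA = 0.004843 × 10³ pA = 4.843
  3 pA → 3
Difference: 4.843 - 3 = 1.843

1.843 pA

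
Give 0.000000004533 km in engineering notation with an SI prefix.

4.533 um

= 4.533 × 10^-6 m; 10^-6 is micro.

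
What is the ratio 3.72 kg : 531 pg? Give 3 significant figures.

(3.72 × 10³) / (531 × 10⁻¹²) = 0.007006 × 10¹⁵

7010000000000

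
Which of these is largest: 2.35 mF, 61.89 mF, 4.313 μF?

2.35 mF = 0.00235 F
61.89 mF = 0.06189 F
4.313 μF = 0.000004313 F

61.89 mF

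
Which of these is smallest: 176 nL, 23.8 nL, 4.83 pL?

4.83 pL

176 nL = 0.000000176 L
23.8 nL = 0.0000000238 L
4.83 pL = 0.00000000000483 L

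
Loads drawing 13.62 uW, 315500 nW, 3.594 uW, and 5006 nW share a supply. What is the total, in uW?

In uW:
  13.62 uW → 13.62
  315500 nW = 315500e-3 uW = 315.5
  3.594 uW → 3.594
  5006 nW = 5006e-3 uW = 5.006
Sum: 13.62 + 315.5 + 3.594 + 5.006 = 337.72

337.72 uW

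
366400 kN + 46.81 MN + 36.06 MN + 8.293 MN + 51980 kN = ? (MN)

509.543 MN

In MN:
  366400 kN = 366400 × 10⁻³ MN = 366.4
  46.81 MN → 46.81
  36.06 MN → 36.06
  8.293 MN → 8.293
  51980 kN = 51980 × 10⁻³ MN = 51.98
Sum: 366.4 + 46.81 + 36.06 + 8.293 + 51.98 = 509.543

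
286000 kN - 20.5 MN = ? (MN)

In MN:
  286000 kN = 286000 × 10⁻³ MN = 286
  20.5 MN → 20.5
Difference: 286 - 20.5 = 265.5

265.5 MN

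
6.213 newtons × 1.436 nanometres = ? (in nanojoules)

8.921868 nanojoules

6.213 × 1.436 × 10⁻⁹ = 8.921868 × 10⁻⁹ J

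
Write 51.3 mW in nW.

milli = 10^-3, nano = 10^-9; factor is 10^6.
51.3 × 10^6 = 51300000

51300000 nW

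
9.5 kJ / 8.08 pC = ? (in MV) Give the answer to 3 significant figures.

1180000000 MV

(9.5e3) / (8.08e-12) = 1.1757e15 V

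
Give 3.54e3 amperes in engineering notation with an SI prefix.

= 3.54e3 amperes; 1e3 is kilo.

3.54 kiloamperes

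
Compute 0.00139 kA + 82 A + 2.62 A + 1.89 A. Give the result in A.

In A:
  0.00139 kA = 0.00139e3 A = 1.39
  82 A → 82
  2.62 A → 2.62
  1.89 A → 1.89
Sum: 1.39 + 82 + 2.62 + 1.89 = 87.9

87.9 A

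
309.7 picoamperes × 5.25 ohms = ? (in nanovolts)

1.625925 nanovolts

309.7 × 10⁻¹² × 5.25 = 1625.925 × 10⁻¹² V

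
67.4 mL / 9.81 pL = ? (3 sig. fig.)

(67.4 × 10^-3) / (9.81 × 10^-12) = 6.871 × 10^9

6870000000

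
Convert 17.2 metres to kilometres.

(no prefix) = 10⁰, kilo = 10³; factor is 10⁻³.
17.2 × 10⁻³ = 0.0172

0.0172 kilometres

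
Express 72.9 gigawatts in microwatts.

72900000000000000 microwatts

giga = 1e9, micro = 1e-6; factor is 1e15.
72.9 × 1e15 = 72900000000000000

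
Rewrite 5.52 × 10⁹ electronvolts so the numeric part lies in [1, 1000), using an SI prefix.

= 5.52 × 10⁹ electronvolts; 10⁹ is giga.

5.52 gigaelectronvolts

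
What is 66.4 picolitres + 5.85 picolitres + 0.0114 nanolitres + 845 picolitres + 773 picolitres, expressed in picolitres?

In picolitres:
  66.4 picolitres → 66.4
  5.85 picolitres → 5.85
  0.0114 nanolitres = 0.0114 × 10^3 picolitres = 11.4
  845 picolitres → 845
  773 picolitres → 773
Sum: 66.4 + 5.85 + 11.4 + 845 + 773 = 1701.65

1701.65 picolitres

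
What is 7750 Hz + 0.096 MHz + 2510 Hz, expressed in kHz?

In kHz:
  7750 Hz = 7750e-3 kHz = 7.75
  0.096 MHz = 0.096e3 kHz = 96
  2510 Hz = 2510e-3 kHz = 2.51
Sum: 7.75 + 96 + 2.51 = 106.26

106.26 kHz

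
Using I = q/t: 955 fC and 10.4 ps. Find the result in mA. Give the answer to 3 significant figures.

91.8 mA

(955e-15) / (10.4e-12) = 91.827e-3 A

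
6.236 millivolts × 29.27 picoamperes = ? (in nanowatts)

0.00018252772 nanowatts

6.236e-3 × 29.27e-12 = 182.52772e-15 W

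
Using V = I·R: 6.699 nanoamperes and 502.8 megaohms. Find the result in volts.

3.3682572 volts

6.699e-9 × 502.8e6 = 3368.2572e-3 V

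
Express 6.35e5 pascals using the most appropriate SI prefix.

635 kilopascals

= 635e3 pascals; 1e3 is kilo.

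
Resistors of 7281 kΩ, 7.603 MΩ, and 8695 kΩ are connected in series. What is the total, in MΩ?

23.579 MΩ

In MΩ:
  7281 kΩ = 7281 × 10⁻³ MΩ = 7.281
  7.603 MΩ → 7.603
  8695 kΩ = 8695 × 10⁻³ MΩ = 8.695
Sum: 7.281 + 7.603 + 8.695 = 23.579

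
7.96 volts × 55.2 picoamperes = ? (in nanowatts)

7.96 × 55.2e-12 = 439.392e-12 W

0.439392 nanowatts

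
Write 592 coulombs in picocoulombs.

(no prefix) = 1e0, pico = 1e-12; factor is 1e12.
592 × 1e12 = 592000000000000

592000000000000 picocoulombs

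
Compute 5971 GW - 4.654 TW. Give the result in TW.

In TW:
  5971 GW = 5971 × 10^-3 TW = 5.971
  4.654 TW → 4.654
Difference: 5.971 - 4.654 = 1.317

1.317 TW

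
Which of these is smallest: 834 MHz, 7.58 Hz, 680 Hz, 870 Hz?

7.58 Hz

834 MHz = 834000000 Hz
7.58 Hz = 7.58 Hz
680 Hz = 680 Hz
870 Hz = 870 Hz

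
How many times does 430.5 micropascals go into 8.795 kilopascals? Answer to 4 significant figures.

(8.795e3) / (430.5e-6) = 0.02043e9

20430000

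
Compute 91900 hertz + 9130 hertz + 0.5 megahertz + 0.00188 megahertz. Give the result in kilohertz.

602.91 kilohertz

In kilohertz:
  91900 hertz = 91900e-3 kilohertz = 91.9
  9130 hertz = 9130e-3 kilohertz = 9.13
  0.5 megahertz = 0.5e3 kilohertz = 500
  0.00188 megahertz = 0.00188e3 kilohertz = 1.88
Sum: 91.9 + 9.13 + 500 + 1.88 = 602.91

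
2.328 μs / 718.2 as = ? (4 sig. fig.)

3241000000

(2.328 × 10^-6) / (718.2 × 10^-18) = 0.0032414 × 10^12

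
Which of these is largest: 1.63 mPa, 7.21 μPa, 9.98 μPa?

1.63 mPa

1.63 mPa = 0.00163 Pa
7.21 μPa = 0.00000721 Pa
9.98 μPa = 0.00000998 Pa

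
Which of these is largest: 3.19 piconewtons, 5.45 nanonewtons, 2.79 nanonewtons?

3.19 piconewtons = 0.00000000000319 newtons
5.45 nanonewtons = 0.00000000545 newtons
2.79 nanonewtons = 0.00000000279 newtons

5.45 nanonewtons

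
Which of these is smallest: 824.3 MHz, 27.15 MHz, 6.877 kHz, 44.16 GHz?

6.877 kHz

824.3 MHz = 824300000 Hz
27.15 MHz = 27150000 Hz
6.877 kHz = 6877 Hz
44.16 GHz = 44160000000 Hz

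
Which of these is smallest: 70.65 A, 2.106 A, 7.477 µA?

70.65 A = 70.65 A
2.106 A = 2.106 A
7.477 µA = 0.000007477 A

7.477 µA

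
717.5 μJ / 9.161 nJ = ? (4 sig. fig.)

(717.5 × 10^-6) / (9.161 × 10^-9) = 78.321 × 10^3

78320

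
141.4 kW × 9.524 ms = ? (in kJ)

141.4e3 × 9.524e-3 = 1346.6936 J

1.3466936 kJ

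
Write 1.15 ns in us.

nano = 10⁻⁹, micro = 10⁻⁶; factor is 10⁻³.
1.15 × 10⁻³ = 0.00115

0.00115 us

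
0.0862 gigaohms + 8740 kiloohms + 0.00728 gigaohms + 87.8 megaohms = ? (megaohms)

In megaohms:
  0.0862 gigaohms = 0.0862 × 10³ megaohms = 86.2
  8740 kiloohms = 8740 × 10⁻³ megaohms = 8.74
  0.00728 gigaohms = 0.00728 × 10³ megaohms = 7.28
  87.8 megaohms → 87.8
Sum: 86.2 + 8.74 + 7.28 + 87.8 = 190.02

190.02 megaohms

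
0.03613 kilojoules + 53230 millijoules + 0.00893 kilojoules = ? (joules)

In joules:
  0.03613 kilojoules = 0.03613 × 10^3 joules = 36.13
  53230 millijoules = 53230 × 10^-3 joules = 53.23
  0.00893 kilojoules = 0.00893 × 10^3 joules = 8.93
Sum: 36.13 + 53.23 + 8.93 = 98.29

98.29 joules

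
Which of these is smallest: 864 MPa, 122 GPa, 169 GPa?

864 MPa

864 MPa = 864000000 Pa
122 GPa = 122000000000 Pa
169 GPa = 169000000000 Pa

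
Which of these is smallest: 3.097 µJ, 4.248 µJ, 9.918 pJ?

3.097 µJ = 0.000003097 J
4.248 µJ = 0.000004248 J
9.918 pJ = 0.000000000009918 J

9.918 pJ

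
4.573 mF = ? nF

milli = 1e-3, nano = 1e-9; factor is 1e6.
4.573 × 1e6 = 4573000

4573000 nF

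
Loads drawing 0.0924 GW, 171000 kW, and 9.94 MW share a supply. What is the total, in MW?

In MW:
  0.0924 GW = 0.0924 × 10^3 MW = 92.4
  171000 kW = 171000 × 10^-3 MW = 171
  9.94 MW → 9.94
Sum: 92.4 + 171 + 9.94 = 273.34

273.34 MW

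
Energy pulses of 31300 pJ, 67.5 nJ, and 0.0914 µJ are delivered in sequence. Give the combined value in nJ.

In nJ:
  31300 pJ = 31300 × 10⁻³ nJ = 31.3
  67.5 nJ → 67.5
  0.0914 µJ = 0.0914 × 10³ nJ = 91.4
Sum: 31.3 + 67.5 + 91.4 = 190.2

190.2 nJ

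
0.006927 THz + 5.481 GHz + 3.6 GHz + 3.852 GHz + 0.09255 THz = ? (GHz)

112.41 GHz

In GHz:
  0.006927 THz = 0.006927 × 10³ GHz = 6.927
  5.481 GHz → 5.481
  3.6 GHz → 3.6
  3.852 GHz → 3.852
  0.09255 THz = 0.09255 × 10³ GHz = 92.55
Sum: 6.927 + 5.481 + 3.6 + 3.852 + 92.55 = 112.41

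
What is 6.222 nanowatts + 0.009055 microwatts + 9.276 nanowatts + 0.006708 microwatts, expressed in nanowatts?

In nanowatts:
  6.222 nanowatts → 6.222
  0.009055 microwatts = 0.009055 × 10^3 nanowatts = 9.055
  9.276 nanowatts → 9.276
  0.006708 microwatts = 0.006708 × 10^3 nanowatts = 6.708
Sum: 6.222 + 9.055 + 9.276 + 6.708 = 31.261

31.261 nanowatts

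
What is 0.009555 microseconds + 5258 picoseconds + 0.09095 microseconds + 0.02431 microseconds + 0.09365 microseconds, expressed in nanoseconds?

223.723 nanoseconds

In nanoseconds:
  0.009555 microseconds = 0.009555 × 10^3 nanoseconds = 9.555
  5258 picoseconds = 5258 × 10^-3 nanoseconds = 5.258
  0.09095 microseconds = 0.09095 × 10^3 nanoseconds = 90.95
  0.02431 microseconds = 0.02431 × 10^3 nanoseconds = 24.31
  0.09365 microseconds = 0.09365 × 10^3 nanoseconds = 93.65
Sum: 9.555 + 5.258 + 90.95 + 24.31 + 93.65 = 223.723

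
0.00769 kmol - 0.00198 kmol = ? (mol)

In mol:
  0.00769 kmol = 0.00769 × 10³ mol = 7.69
  0.00198 kmol = 0.00198 × 10³ mol = 1.98
Difference: 7.69 - 1.98 = 5.71

5.71 mol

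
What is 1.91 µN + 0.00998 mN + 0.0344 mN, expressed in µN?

46.29 µN

In µN:
  1.91 µN → 1.91
  0.00998 mN = 0.00998 × 10^3 µN = 9.98
  0.0344 mN = 0.0344 × 10^3 µN = 34.4
Sum: 1.91 + 9.98 + 34.4 = 46.29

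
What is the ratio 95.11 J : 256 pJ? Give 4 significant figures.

(95.11) / (256 × 10⁻¹²) = 0.37152 × 10¹²

371500000000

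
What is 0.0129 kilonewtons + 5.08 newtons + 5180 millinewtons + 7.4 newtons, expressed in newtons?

30.56 newtons

In newtons:
  0.0129 kilonewtons = 0.0129 × 10³ newtons = 12.9
  5.08 newtons → 5.08
  5180 millinewtons = 5180 × 10⁻³ newtons = 5.18
  7.4 newtons → 7.4
Sum: 12.9 + 5.08 + 5.18 + 7.4 = 30.56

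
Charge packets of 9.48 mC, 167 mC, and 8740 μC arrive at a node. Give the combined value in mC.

In mC:
  9.48 mC → 9.48
  167 mC → 167
  8740 μC = 8740e-3 mC = 8.74
Sum: 9.48 + 167 + 8.74 = 185.22

185.22 mC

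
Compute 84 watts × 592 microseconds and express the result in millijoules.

84 × 592e-6 = 49728e-6 J

49.728 millijoules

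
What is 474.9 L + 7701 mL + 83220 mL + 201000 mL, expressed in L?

766.821 L

In L:
  474.9 L → 474.9
  7701 mL = 7701 × 10⁻³ L = 7.701
  83220 mL = 83220 × 10⁻³ L = 83.22
  201000 mL = 201000 × 10⁻³ L = 201
Sum: 474.9 + 7.701 + 83.22 + 201 = 766.821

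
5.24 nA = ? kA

nano = 10^-9, kilo = 10^3; factor is 10^-12.
5.24 × 10^-12 = 0.00000000000524

0.00000000000524 kA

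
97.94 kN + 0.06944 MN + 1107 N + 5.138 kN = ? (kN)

173.625 kN

In kN:
  97.94 kN → 97.94
  0.06944 MN = 0.06944 × 10³ kN = 69.44
  1107 N = 1107 × 10⁻³ kN = 1.107
  5.138 kN → 5.138
Sum: 97.94 + 69.44 + 1.107 + 5.138 = 173.625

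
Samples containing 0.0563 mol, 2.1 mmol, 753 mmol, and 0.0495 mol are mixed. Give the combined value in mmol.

860.9 mmol

In mmol:
  0.0563 mol = 0.0563 × 10³ mmol = 56.3
  2.1 mmol → 2.1
  753 mmol → 753
  0.0495 mol = 0.0495 × 10³ mmol = 49.5
Sum: 56.3 + 2.1 + 753 + 49.5 = 860.9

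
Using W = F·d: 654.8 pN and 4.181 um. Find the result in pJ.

0.0027377188 pJ

654.8e-12 × 4.181e-6 = 2737.7188e-18 J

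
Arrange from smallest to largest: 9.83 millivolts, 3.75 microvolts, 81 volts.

3.75 microvolts < 9.83 millivolts < 81 volts

9.83 millivolts = 0.00983 volts
3.75 microvolts = 0.00000375 volts
81 volts = 81 volts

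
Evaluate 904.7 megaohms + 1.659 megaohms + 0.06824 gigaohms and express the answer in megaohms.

974.599 megaohms

In megaohms:
  904.7 megaohms → 904.7
  1.659 megaohms → 1.659
  0.06824 gigaohms = 0.06824 × 10^3 megaohms = 68.24
Sum: 904.7 + 1.659 + 68.24 = 974.599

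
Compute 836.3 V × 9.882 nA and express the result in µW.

836.3 × 9.882e-9 = 8264.3166e-9 W

8.2643166 µW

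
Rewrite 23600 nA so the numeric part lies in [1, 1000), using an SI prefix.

= 23.6 × 10^-6 A; 10^-6 is micro.

23.6 μA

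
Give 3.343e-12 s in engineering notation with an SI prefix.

= 3.343e-12 s; 1e-12 is pico.

3.343 ps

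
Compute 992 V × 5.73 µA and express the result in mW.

992 × 5.73 × 10⁻⁶ = 5684.16 × 10⁻⁶ W

5.68416 mW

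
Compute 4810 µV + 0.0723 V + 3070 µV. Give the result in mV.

In mV:
  4810 µV = 4810e-3 mV = 4.81
  0.0723 V = 0.0723e3 mV = 72.3
  3070 µV = 3070e-3 mV = 3.07
Sum: 4.81 + 72.3 + 3.07 = 80.18

80.18 mV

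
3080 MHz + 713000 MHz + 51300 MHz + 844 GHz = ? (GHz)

In GHz:
  3080 MHz = 3080 × 10⁻³ GHz = 3.08
  713000 MHz = 713000 × 10⁻³ GHz = 713
  51300 MHz = 51300 × 10⁻³ GHz = 51.3
  844 GHz → 844
Sum: 3.08 + 713 + 51.3 + 844 = 1611.38

1611.38 GHz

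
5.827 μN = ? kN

0.000000005827 kN

micro = 1e-6, kilo = 1e3; factor is 1e-9.
5.827 × 1e-9 = 0.000000005827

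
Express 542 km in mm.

kilo = 10^3, milli = 10^-3; factor is 10^6.
542 × 10^6 = 542000000

542000000 mm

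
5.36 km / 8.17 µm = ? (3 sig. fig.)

656000000

(5.36e3) / (8.17e-6) = 0.6561e9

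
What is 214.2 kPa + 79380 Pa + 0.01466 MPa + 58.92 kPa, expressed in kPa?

367.16 kPa

In kPa:
  214.2 kPa → 214.2
  79380 Pa = 79380 × 10⁻³ kPa = 79.38
  0.01466 MPa = 0.01466 × 10³ kPa = 14.66
  58.92 kPa → 58.92
Sum: 214.2 + 79.38 + 14.66 + 58.92 = 367.16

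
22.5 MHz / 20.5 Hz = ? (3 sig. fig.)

1100000

(22.5e6) / (20.5) = 1.098e6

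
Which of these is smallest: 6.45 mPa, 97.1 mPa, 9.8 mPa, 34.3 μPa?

34.3 μPa

6.45 mPa = 0.00645 Pa
97.1 mPa = 0.0971 Pa
9.8 mPa = 0.0098 Pa
34.3 μPa = 0.0000343 Pa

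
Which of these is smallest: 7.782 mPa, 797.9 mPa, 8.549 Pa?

7.782 mPa

7.782 mPa = 0.007782 Pa
797.9 mPa = 0.7979 Pa
8.549 Pa = 8.549 Pa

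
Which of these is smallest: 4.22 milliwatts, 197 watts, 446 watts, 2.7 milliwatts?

2.7 milliwatts

4.22 milliwatts = 0.00422 watts
197 watts = 197 watts
446 watts = 446 watts
2.7 milliwatts = 0.0027 watts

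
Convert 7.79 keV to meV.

kilo = 10³, milli = 10⁻³; factor is 10⁶.
7.79 × 10⁶ = 7790000

7790000 meV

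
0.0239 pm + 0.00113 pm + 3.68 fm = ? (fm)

In fm:
  0.0239 pm = 0.0239e3 fm = 23.9
  0.00113 pm = 0.00113e3 fm = 1.13
  3.68 fm → 3.68
Sum: 23.9 + 1.13 + 3.68 = 28.71

28.71 fm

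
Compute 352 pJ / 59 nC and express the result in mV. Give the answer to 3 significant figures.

(352 × 10^-12) / (59 × 10^-9) = 5.9661 × 10^-3 V

5.97 mV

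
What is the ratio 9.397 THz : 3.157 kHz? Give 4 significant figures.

2977000000

(9.397 × 10¹²) / (3.157 × 10³) = 2.9766 × 10⁹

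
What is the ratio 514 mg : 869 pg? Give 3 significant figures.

(514 × 10^-3) / (869 × 10^-12) = 0.5915 × 10^9

591000000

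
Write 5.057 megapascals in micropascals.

mega = 1e6, micro = 1e-6; factor is 1e12.
5.057 × 1e12 = 5057000000000

5057000000000 micropascals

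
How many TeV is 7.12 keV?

0.00000000712 TeV

kilo = 1e3, tera = 1e12; factor is 1e-9.
7.12 × 1e-9 = 0.00000000712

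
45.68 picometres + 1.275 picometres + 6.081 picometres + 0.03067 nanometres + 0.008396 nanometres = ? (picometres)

In picometres:
  45.68 picometres → 45.68
  1.275 picometres → 1.275
  6.081 picometres → 6.081
  0.03067 nanometres = 0.03067 × 10³ picometres = 30.67
  0.008396 nanometres = 0.008396 × 10³ picometres = 8.396
Sum: 45.68 + 1.275 + 6.081 + 30.67 + 8.396 = 92.102

92.102 picometres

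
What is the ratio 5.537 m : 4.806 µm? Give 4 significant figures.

1152000

(5.537) / (4.806e-6) = 1.1521e6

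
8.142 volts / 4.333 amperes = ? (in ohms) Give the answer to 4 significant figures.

1.879 ohms

(8.142) / (4.333) = 1.87907 Ω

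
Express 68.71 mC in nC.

68710000 nC

milli = 10^-3, nano = 10^-9; factor is 10^6.
68.71 × 10^6 = 68710000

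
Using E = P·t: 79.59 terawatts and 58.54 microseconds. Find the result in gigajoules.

79.59 × 10¹² × 58.54 × 10⁻⁶ = 4659.1986 × 10⁶ J

4.6591986 gigajoules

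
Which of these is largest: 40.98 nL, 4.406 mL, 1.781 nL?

40.98 nL = 0.00000004098 L
4.406 mL = 0.004406 L
1.781 nL = 0.000000001781 L

4.406 mL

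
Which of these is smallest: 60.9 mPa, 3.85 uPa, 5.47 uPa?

60.9 mPa = 0.0609 Pa
3.85 uPa = 0.00000385 Pa
5.47 uPa = 0.00000547 Pa

3.85 uPa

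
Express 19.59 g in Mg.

(no prefix) = 10⁰, mega = 10⁶; factor is 10⁻⁶.
19.59 × 10⁻⁶ = 0.00001959

0.00001959 Mg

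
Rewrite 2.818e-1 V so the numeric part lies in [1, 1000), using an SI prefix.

281.8 mV

= 281.8e-3 V; 1e-3 is milli.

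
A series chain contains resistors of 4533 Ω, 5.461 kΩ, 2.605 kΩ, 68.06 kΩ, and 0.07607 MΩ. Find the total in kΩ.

156.729 kΩ

In kΩ:
  4533 Ω = 4533e-3 kΩ = 4.533
  5.461 kΩ → 5.461
  2.605 kΩ → 2.605
  68.06 kΩ → 68.06
  0.07607 MΩ = 0.07607e3 kΩ = 76.07
Sum: 4.533 + 5.461 + 2.605 + 68.06 + 76.07 = 156.729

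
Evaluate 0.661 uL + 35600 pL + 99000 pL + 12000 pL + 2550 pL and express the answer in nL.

810.15 nL

In nL:
  0.661 uL = 0.661 × 10^3 nL = 661
  35600 pL = 35600 × 10^-3 nL = 35.6
  99000 pL = 99000 × 10^-3 nL = 99
  12000 pL = 12000 × 10^-3 nL = 12
  2550 pL = 2550 × 10^-3 nL = 2.55
Sum: 661 + 35.6 + 99 + 12 + 2.55 = 810.15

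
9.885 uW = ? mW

micro = 10^-6, milli = 10^-3; factor is 10^-3.
9.885 × 10^-3 = 0.009885

0.009885 mW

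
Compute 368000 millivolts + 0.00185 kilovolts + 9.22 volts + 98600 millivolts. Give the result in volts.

In volts:
  368000 millivolts = 368000e-3 volts = 368
  0.00185 kilovolts = 0.00185e3 volts = 1.85
  9.22 volts → 9.22
  98600 millivolts = 98600e-3 volts = 98.6
Sum: 368 + 1.85 + 9.22 + 98.6 = 477.67

477.67 volts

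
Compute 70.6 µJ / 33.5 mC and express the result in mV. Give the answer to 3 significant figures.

2.11 mV

(70.6 × 10^-6) / (33.5 × 10^-3) = 2.1075 × 10^-3 V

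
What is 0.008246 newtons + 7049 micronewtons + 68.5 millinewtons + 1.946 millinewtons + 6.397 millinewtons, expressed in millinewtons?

92.138 millinewtons

In millinewtons:
  0.008246 newtons = 0.008246 × 10³ millinewtons = 8.246
  7049 micronewtons = 7049 × 10⁻³ millinewtons = 7.049
  68.5 millinewtons → 68.5
  1.946 millinewtons → 1.946
  6.397 millinewtons → 6.397
Sum: 8.246 + 7.049 + 68.5 + 1.946 + 6.397 = 92.138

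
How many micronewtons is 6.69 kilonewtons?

6690000000 micronewtons

kilo = 10³, micro = 10⁻⁶; factor is 10⁹.
6.69 × 10⁹ = 6690000000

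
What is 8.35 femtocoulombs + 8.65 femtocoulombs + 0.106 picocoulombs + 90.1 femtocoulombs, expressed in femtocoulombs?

In femtocoulombs:
  8.35 femtocoulombs → 8.35
  8.65 femtocoulombs → 8.65
  0.106 picocoulombs = 0.106e3 femtocoulombs = 106
  90.1 femtocoulombs → 90.1
Sum: 8.35 + 8.65 + 106 + 90.1 = 213.1

213.1 femtocoulombs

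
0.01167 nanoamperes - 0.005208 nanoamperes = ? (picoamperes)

In picoamperes:
  0.01167 nanoamperes = 0.01167 × 10³ picoamperes = 11.67
  0.005208 nanoamperes = 0.005208 × 10³ picoamperes = 5.208
Difference: 11.67 - 5.208 = 6.462

6.462 picoamperes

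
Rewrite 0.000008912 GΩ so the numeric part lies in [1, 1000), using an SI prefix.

8.912 kΩ

= 8.912e3 Ω; 1e3 is kilo.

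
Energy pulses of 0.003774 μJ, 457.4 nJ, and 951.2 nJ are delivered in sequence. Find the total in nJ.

In nJ:
  0.003774 μJ = 0.003774 × 10³ nJ = 3.774
  457.4 nJ → 457.4
  951.2 nJ → 951.2
Sum: 3.774 + 457.4 + 951.2 = 1412.374

1412.374 nJ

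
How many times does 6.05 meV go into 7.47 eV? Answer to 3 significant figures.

(7.47) / (6.05 × 10^-3) = 1.235 × 10^3

1230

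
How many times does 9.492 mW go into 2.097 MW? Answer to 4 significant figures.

(2.097 × 10^6) / (9.492 × 10^-3) = 0.22092 × 10^9

220900000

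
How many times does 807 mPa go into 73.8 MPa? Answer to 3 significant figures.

(73.8 × 10⁶) / (807 × 10⁻³) = 0.09145 × 10⁹

91400000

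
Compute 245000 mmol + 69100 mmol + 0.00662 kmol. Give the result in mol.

320.72 mol

In mol:
  245000 mmol = 245000e-3 mol = 245
  69100 mmol = 69100e-3 mol = 69.1
  0.00662 kmol = 0.00662e3 mol = 6.62
Sum: 245 + 69.1 + 6.62 = 320.72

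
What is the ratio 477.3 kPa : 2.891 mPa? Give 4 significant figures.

165100000

(477.3e3) / (2.891e-3) = 165.1e6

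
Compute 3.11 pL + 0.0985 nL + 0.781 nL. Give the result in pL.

882.61 pL

In pL:
  3.11 pL → 3.11
  0.0985 nL = 0.0985e3 pL = 98.5
  0.781 nL = 0.781e3 pL = 781
Sum: 3.11 + 98.5 + 781 = 882.61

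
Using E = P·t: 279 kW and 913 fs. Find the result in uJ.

279e3 × 913e-15 = 254727e-12 J

0.254727 uJ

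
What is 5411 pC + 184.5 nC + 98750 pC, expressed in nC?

In nC:
  5411 pC = 5411 × 10^-3 nC = 5.411
  184.5 nC → 184.5
  98750 pC = 98750 × 10^-3 nC = 98.75
Sum: 5.411 + 184.5 + 98.75 = 288.661

288.661 nC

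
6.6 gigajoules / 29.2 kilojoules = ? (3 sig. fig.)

226000

(6.6 × 10⁹) / (29.2 × 10³) = 0.226 × 10⁶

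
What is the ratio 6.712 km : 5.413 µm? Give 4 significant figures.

1240000000

(6.712 × 10³) / (5.413 × 10⁻⁶) = 1.24 × 10⁹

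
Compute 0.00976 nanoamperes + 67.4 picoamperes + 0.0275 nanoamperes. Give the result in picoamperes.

In picoamperes:
  0.00976 nanoamperes = 0.00976 × 10^3 picoamperes = 9.76
  67.4 picoamperes → 67.4
  0.0275 nanoamperes = 0.0275 × 10^3 picoamperes = 27.5
Sum: 9.76 + 67.4 + 27.5 = 104.66

104.66 picoamperes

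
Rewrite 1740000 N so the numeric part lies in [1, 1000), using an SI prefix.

1.74 MN

= 1.74 × 10^6 N; 10^6 is mega.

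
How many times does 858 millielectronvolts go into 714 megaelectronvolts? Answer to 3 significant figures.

(714e6) / (858e-3) = 0.8322e9

832000000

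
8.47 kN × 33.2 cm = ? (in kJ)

2.81204 kJ

8.47 × 10³ × 33.2 × 10⁻² = 281.204 × 10¹ J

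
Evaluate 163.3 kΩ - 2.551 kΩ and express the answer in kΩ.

In kΩ:
  163.3 kΩ → 163.3
  2.551 kΩ → 2.551
Difference: 163.3 - 2.551 = 160.749

160.749 kΩ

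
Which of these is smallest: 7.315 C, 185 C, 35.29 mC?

35.29 mC

7.315 C = 7.315 C
185 C = 185 C
35.29 mC = 0.03529 C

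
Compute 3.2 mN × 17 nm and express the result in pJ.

3.2e-3 × 17e-9 = 54.4e-12 J

54.4 pJ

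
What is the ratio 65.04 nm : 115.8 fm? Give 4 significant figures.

561700

(65.04 × 10^-9) / (115.8 × 10^-15) = 0.56166 × 10^6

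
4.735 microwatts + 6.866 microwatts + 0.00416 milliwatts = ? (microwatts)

In microwatts:
  4.735 microwatts → 4.735
  6.866 microwatts → 6.866
  0.00416 milliwatts = 0.00416 × 10³ microwatts = 4.16
Sum: 4.735 + 6.866 + 4.16 = 15.761

15.761 microwatts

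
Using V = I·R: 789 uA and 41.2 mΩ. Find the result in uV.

32.5068 uV

789 × 10^-6 × 41.2 × 10^-3 = 32506.8 × 10^-9 V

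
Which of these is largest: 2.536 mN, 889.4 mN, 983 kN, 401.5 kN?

983 kN

2.536 mN = 0.002536 N
889.4 mN = 0.8894 N
983 kN = 983000 N
401.5 kN = 401500 N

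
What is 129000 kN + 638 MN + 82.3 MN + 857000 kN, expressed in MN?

In MN:
  129000 kN = 129000 × 10⁻³ MN = 129
  638 MN → 638
  82.3 MN → 82.3
  857000 kN = 857000 × 10⁻³ MN = 857
Sum: 129 + 638 + 82.3 + 857 = 1706.3

1706.3 MN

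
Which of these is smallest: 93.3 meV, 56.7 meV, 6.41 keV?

93.3 meV = 0.0933 eV
56.7 meV = 0.0567 eV
6.41 keV = 6410 eV

56.7 meV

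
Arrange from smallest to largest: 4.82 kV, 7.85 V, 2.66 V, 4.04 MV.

4.82 kV = 4820 V
7.85 V = 7.85 V
2.66 V = 2.66 V
4.04 MV = 4040000 V

2.66 V < 7.85 V < 4.82 kV < 4.04 MV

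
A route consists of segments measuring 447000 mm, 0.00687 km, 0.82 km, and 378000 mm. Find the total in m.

In m:
  447000 mm = 447000e-3 m = 447
  0.00687 km = 0.00687e3 m = 6.87
  0.82 km = 0.82e3 m = 820
  378000 mm = 378000e-3 m = 378
Sum: 447 + 6.87 + 820 + 378 = 1651.87

1651.87 m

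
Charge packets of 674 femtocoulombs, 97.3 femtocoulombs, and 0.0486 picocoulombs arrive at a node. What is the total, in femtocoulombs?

In femtocoulombs:
  674 femtocoulombs → 674
  97.3 femtocoulombs → 97.3
  0.0486 picocoulombs = 0.0486 × 10³ femtocoulombs = 48.6
Sum: 674 + 97.3 + 48.6 = 819.9

819.9 femtocoulombs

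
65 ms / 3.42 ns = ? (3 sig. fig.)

19000000

(65 × 10⁻³) / (3.42 × 10⁻⁹) = 19.01 × 10⁶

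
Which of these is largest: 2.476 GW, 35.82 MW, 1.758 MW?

2.476 GW = 2476000000 W
35.82 MW = 35820000 W
1.758 MW = 1758000 W

2.476 GW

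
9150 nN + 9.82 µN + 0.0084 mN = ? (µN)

27.37 µN

In µN:
  9150 nN = 9150 × 10^-3 µN = 9.15
  9.82 µN → 9.82
  0.0084 mN = 0.0084 × 10^3 µN = 8.4
Sum: 9.15 + 9.82 + 8.4 = 27.37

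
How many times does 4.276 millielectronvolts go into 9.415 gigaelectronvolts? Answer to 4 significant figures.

(9.415 × 10^9) / (4.276 × 10^-3) = 2.2018 × 10^12

2202000000000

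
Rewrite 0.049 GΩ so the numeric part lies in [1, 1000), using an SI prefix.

49 MΩ

= 49 × 10^6 Ω; 10^6 is mega.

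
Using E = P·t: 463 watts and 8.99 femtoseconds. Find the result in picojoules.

4.16237 picojoules

463 × 8.99 × 10⁻¹⁵ = 4162.37 × 10⁻¹⁵ J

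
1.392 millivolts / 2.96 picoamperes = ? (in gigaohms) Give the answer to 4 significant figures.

0.4703 gigaohms

(1.392 × 10^-3) / (2.96 × 10^-12) = 0.47027 × 10^9 Ω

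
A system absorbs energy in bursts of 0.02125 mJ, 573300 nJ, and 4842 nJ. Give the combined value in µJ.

In µJ:
  0.02125 mJ = 0.02125e3 µJ = 21.25
  573300 nJ = 573300e-3 µJ = 573.3
  4842 nJ = 4842e-3 µJ = 4.842
Sum: 21.25 + 573.3 + 4.842 = 599.392

599.392 µJ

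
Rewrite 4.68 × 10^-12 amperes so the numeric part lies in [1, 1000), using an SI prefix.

= 4.68 × 10^-12 amperes; 10^-12 is pico.

4.68 picoamperes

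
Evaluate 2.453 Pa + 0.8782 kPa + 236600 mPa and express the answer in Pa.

In Pa:
  2.453 Pa → 2.453
  0.8782 kPa = 0.8782e3 Pa = 878.2
  236600 mPa = 236600e-3 Pa = 236.6
Sum: 2.453 + 878.2 + 236.6 = 1117.253

1117.253 Pa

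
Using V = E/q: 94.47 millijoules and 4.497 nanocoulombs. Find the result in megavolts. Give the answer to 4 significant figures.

(94.47e-3) / (4.497e-9) = 21.0073e6 V

21.01 megavolts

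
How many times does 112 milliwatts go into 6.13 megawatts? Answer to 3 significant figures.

54700000

(6.13 × 10⁶) / (112 × 10⁻³) = 0.05473 × 10⁹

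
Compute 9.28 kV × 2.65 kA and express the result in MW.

24.592 MW

9.28e3 × 2.65e3 = 24.592e6 W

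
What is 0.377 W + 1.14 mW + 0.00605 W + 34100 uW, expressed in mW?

418.29 mW

In mW:
  0.377 W = 0.377 × 10^3 mW = 377
  1.14 mW → 1.14
  0.00605 W = 0.00605 × 10^3 mW = 6.05
  34100 uW = 34100 × 10^-3 mW = 34.1
Sum: 377 + 1.14 + 6.05 + 34.1 = 418.29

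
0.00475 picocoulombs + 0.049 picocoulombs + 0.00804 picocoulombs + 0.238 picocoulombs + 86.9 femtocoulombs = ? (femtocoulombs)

In femtocoulombs:
  0.00475 picocoulombs = 0.00475 × 10^3 femtocoulombs = 4.75
  0.049 picocoulombs = 0.049 × 10^3 femtocoulombs = 49
  0.00804 picocoulombs = 0.00804 × 10^3 femtocoulombs = 8.04
  0.238 picocoulombs = 0.238 × 10^3 femtocoulombs = 238
  86.9 femtocoulombs → 86.9
Sum: 4.75 + 49 + 8.04 + 238 + 86.9 = 386.69

386.69 femtocoulombs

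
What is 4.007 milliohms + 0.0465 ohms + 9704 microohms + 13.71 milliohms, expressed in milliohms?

73.921 milliohms

In milliohms:
  4.007 milliohms → 4.007
  0.0465 ohms = 0.0465e3 milliohms = 46.5
  9704 microohms = 9704e-3 milliohms = 9.704
  13.71 milliohms → 13.71
Sum: 4.007 + 46.5 + 9.704 + 13.71 = 73.921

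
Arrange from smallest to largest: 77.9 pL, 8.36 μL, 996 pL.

77.9 pL = 0.0000000000779 L
8.36 μL = 0.00000836 L
996 pL = 0.000000000996 L

77.9 pL < 996 pL < 8.36 μL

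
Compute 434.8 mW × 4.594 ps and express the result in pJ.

434.8 × 10^-3 × 4.594 × 10^-12 = 1997.4712 × 10^-15 J

1.9974712 pJ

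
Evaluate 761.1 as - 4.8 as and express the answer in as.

In as:
  761.1 as → 761.1
  4.8 as → 4.8
Difference: 761.1 - 4.8 = 756.3

756.3 as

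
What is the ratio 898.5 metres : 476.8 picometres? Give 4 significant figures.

1884000000000

(898.5) / (476.8 × 10^-12) = 1.8844 × 10^12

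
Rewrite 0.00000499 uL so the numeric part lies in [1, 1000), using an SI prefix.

= 4.99 × 10^-12 L; 10^-12 is pico.

4.99 pL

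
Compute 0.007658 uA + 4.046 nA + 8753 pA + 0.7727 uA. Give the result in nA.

793.157 nA

In nA:
  0.007658 uA = 0.007658 × 10^3 nA = 7.658
  4.046 nA → 4.046
  8753 pA = 8753 × 10^-3 nA = 8.753
  0.7727 uA = 0.7727 × 10^3 nA = 772.7
Sum: 7.658 + 4.046 + 8.753 + 772.7 = 793.157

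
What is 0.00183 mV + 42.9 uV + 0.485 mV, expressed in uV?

In uV:
  0.00183 mV = 0.00183 × 10³ uV = 1.83
  42.9 uV → 42.9
  0.485 mV = 0.485 × 10³ uV = 485
Sum: 1.83 + 42.9 + 485 = 529.73

529.73 uV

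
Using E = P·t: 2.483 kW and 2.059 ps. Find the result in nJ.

5.112497 nJ

2.483 × 10³ × 2.059 × 10⁻¹² = 5.112497 × 10⁻⁹ J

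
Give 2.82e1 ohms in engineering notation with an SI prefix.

= 28.2 ohms; mantissa already in [1, 1000).

28.2 ohms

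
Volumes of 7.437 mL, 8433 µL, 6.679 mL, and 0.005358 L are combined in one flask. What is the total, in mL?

27.907 mL

In mL:
  7.437 mL → 7.437
  8433 µL = 8433 × 10^-3 mL = 8.433
  6.679 mL → 6.679
  0.005358 L = 0.005358 × 10^3 mL = 5.358
Sum: 7.437 + 8.433 + 6.679 + 5.358 = 27.907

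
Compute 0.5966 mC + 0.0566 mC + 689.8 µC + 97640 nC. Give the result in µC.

1440.64 µC

In µC:
  0.5966 mC = 0.5966e3 µC = 596.6
  0.0566 mC = 0.0566e3 µC = 56.6
  689.8 µC → 689.8
  97640 nC = 97640e-3 µC = 97.64
Sum: 596.6 + 56.6 + 689.8 + 97.64 = 1440.64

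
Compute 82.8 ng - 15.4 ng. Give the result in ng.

67.4 ng

In ng:
  82.8 ng → 82.8
  15.4 ng → 15.4
Difference: 82.8 - 15.4 = 67.4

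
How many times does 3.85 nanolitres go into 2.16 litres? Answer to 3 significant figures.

(2.16) / (3.85 × 10^-9) = 0.561 × 10^9

561000000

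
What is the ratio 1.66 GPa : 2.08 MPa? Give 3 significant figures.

(1.66e9) / (2.08e6) = 0.7981e3

798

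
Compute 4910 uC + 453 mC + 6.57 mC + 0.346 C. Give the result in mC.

In mC:
  4910 uC = 4910e-3 mC = 4.91
  453 mC → 453
  6.57 mC → 6.57
  0.346 C = 0.346e3 mC = 346
Sum: 4.91 + 453 + 6.57 + 346 = 810.48

810.48 mC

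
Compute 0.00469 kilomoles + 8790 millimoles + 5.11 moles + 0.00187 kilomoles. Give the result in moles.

20.46 moles

In moles:
  0.00469 kilomoles = 0.00469 × 10^3 moles = 4.69
  8790 millimoles = 8790 × 10^-3 moles = 8.79
  5.11 moles → 5.11
  0.00187 kilomoles = 0.00187 × 10^3 moles = 1.87
Sum: 4.69 + 8.79 + 5.11 + 1.87 = 20.46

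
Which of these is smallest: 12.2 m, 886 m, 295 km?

12.2 m

12.2 m = 12.2 m
886 m = 886 m
295 km = 295000 m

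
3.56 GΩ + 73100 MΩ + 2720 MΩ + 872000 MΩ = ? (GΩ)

951.38 GΩ

In GΩ:
  3.56 GΩ → 3.56
  73100 MΩ = 73100e-3 GΩ = 73.1
  2720 MΩ = 2720e-3 GΩ = 2.72
  872000 MΩ = 872000e-3 GΩ = 872
Sum: 3.56 + 73.1 + 2.72 + 872 = 951.38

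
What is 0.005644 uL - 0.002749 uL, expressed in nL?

In nL:
  0.005644 uL = 0.005644 × 10^3 nL = 5.644
  0.002749 uL = 0.002749 × 10^3 nL = 2.749
Difference: 5.644 - 2.749 = 2.895

2.895 nL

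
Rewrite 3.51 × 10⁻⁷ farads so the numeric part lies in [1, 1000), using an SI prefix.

351 nanofarads

= 351 × 10⁻⁹ farads; 10⁻⁹ is nano.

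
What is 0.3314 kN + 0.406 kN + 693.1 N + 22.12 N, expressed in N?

1452.62 N

In N:
  0.3314 kN = 0.3314 × 10^3 N = 331.4
  0.406 kN = 0.406 × 10^3 N = 406
  693.1 N → 693.1
  22.12 N → 22.12
Sum: 331.4 + 406 + 693.1 + 22.12 = 1452.62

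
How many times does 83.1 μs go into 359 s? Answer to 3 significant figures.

(359) / (83.1 × 10^-6) = 4.32 × 10^6

4320000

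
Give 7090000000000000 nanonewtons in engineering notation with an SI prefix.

= 7.09 × 10⁶ newtons; 10⁶ is mega.

7.09 meganewtons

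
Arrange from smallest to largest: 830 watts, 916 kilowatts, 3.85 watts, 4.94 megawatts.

3.85 watts < 830 watts < 916 kilowatts < 4.94 megawatts

830 watts = 830 watts
916 kilowatts = 916000 watts
3.85 watts = 3.85 watts
4.94 megawatts = 4940000 watts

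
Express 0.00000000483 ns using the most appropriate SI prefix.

4.83 as

= 4.83e-18 s; 1e-18 is atto.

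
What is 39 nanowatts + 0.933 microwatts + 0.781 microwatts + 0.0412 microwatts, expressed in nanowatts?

1794.2 nanowatts

In nanowatts:
  39 nanowatts → 39
  0.933 microwatts = 0.933e3 nanowatts = 933
  0.781 microwatts = 0.781e3 nanowatts = 781
  0.0412 microwatts = 0.0412e3 nanowatts = 41.2
Sum: 39 + 933 + 781 + 41.2 = 1794.2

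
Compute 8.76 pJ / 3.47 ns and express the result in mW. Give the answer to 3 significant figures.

2.52 mW

(8.76e-12) / (3.47e-9) = 2.5245e-3 W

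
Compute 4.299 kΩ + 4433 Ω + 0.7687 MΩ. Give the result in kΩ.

777.432 kΩ

In kΩ:
  4.299 kΩ → 4.299
  4433 Ω = 4433e-3 kΩ = 4.433
  0.7687 MΩ = 0.7687e3 kΩ = 768.7
Sum: 4.299 + 4.433 + 768.7 = 777.432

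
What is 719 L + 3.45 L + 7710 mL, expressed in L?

730.16 L

In L:
  719 L → 719
  3.45 L → 3.45
  7710 mL = 7710 × 10⁻³ L = 7.71
Sum: 719 + 3.45 + 7.71 = 730.16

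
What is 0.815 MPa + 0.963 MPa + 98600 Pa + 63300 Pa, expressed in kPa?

1939.9 kPa

In kPa:
  0.815 MPa = 0.815e3 kPa = 815
  0.963 MPa = 0.963e3 kPa = 963
  98600 Pa = 98600e-3 kPa = 98.6
  63300 Pa = 63300e-3 kPa = 63.3
Sum: 815 + 963 + 98.6 + 63.3 = 1939.9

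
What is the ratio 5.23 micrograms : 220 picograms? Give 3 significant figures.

(5.23 × 10⁻⁶) / (220 × 10⁻¹²) = 0.02377 × 10⁶

23800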